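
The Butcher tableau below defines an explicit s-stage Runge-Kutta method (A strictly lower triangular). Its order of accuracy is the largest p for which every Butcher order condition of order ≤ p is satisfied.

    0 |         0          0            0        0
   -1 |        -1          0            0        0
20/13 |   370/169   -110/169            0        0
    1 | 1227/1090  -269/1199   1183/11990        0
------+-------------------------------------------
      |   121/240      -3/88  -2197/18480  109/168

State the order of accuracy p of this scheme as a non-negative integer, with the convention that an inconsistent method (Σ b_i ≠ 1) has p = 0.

b = (121/240, -3/88, -2197/18480, 109/168)
c = (0, -1, 20/13, 1)
Ac = (0, 0, 110/169, 41/109)
Σ b_i: 121/240·1 + (-3/88)·1 + (-2197/18480)·1 + 109/168·1 = 1 ✓
b·c: (-3/88)·(-1) + (-2197/18480)·20/13 + 109/168·1 = 1/2 ✓
b·c²: (-3/88)·1 + (-2197/18480)·400/169 + 109/168·1 = 1/3 ✓
b·Ac: (-2197/18480)·110/169 + 109/168·41/109 = 1/6 ✓
b·c³: (-3/88)·(-1) + (-2197/18480)·8000/2197 + 109/168·1 = 1/4 ✓
b·(c∘Ac): (-2197/18480)·2200/2197 + 109/168·41/109 = 1/8 ✓
b·Ac²: (-2197/18480)·(-110/169) + 109/168·1/109 = 1/12 ✓
b·A²c: 109/168·7/109 = 1/24 ✓; 4 stages ⇒ order 4.

4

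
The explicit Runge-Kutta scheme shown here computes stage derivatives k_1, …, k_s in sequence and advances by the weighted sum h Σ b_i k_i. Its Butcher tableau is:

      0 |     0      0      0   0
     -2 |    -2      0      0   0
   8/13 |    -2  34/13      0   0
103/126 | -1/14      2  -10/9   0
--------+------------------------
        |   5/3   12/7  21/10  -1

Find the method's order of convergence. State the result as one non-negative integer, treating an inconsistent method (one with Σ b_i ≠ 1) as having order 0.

0

b = (5/3, 12/7, 21/10, -1)
c = (0, -2, 8/13, 103/126)
Ac = (0, 0, -68/13, -548/117)
Σ b_i: 5/3·1 + 12/7·1 + 21/10·1 + (-1)·1 = 941/210 ≠ 1 ⇒ order 0.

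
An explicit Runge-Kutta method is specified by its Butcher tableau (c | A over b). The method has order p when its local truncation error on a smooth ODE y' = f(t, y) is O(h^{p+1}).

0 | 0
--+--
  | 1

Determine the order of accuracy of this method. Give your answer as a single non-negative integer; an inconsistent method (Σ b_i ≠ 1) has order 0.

1

b = (1)
c = (0)
Σ b_i: 1·1 = 1 ✓; 1 stage ⇒ order 1.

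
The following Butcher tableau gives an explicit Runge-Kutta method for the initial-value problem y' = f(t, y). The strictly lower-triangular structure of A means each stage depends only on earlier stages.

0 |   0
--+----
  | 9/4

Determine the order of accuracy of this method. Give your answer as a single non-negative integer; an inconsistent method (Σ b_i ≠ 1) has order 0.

0

b = (9/4)
c = (0)
Σ b_i: 9/4·1 = 9/4 ≠ 1 ⇒ order 0.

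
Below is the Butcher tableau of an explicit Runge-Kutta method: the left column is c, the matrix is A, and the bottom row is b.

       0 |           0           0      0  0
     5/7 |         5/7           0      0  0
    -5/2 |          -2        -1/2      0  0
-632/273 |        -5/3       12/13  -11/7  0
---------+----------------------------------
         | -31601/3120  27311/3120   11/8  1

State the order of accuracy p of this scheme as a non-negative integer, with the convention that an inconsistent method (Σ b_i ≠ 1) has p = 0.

b = (-31601/3120, 27311/3120, 11/8, 1)
c = (0, 5/7, -5/2, -632/273)
Ac = (0, 0, -5/14, 835/182)
Σ b_i: (-31601/3120)·1 + 27311/3120·1 + 11/8·1 + 1·1 = 1 ✓
b·c: 27311/3120·5/7 + 11/8·(-5/2) + 1·(-632/273) = 1/2 ✓
b·c²: 27311/3120·25/49 + 11/8·25/4 + 1·399424/74529 = 43928333/2384928 ≠ 1/3 ⇒ order 2.
b·Ac: 11/8·(-5/14) + 1·835/182 = 5965/1456 ≠ 1/6

2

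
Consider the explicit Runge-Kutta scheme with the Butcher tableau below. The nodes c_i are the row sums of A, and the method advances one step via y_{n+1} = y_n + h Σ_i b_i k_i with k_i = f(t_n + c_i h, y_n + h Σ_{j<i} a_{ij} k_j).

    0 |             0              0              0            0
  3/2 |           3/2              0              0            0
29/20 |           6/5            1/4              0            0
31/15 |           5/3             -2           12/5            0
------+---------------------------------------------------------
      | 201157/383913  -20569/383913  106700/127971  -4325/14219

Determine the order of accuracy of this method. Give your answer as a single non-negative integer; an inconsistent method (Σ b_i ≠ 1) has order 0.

b = (201157/383913, -20569/383913, 106700/127971, -4325/14219)
c = (0, 3/2, 29/20, 31/15)
Ac = (0, 0, 3/8, 12/25)
Σ b_i: 201157/383913·1 + (-20569/383913)·1 + 106700/127971·1 + (-4325/14219)·1 = 1 ✓
b·c: (-20569/383913)·3/2 + 106700/127971·29/20 + (-4325/14219)·31/15 = 1/2 ✓
b·c²: (-20569/383913)·9/4 + 106700/127971·841/400 + (-4325/14219)·961/225 = 1/3 ✓
b·Ac: 106700/127971·3/8 + (-4325/14219)·12/25 = 1/6 ✓
b·c³: (-20569/383913)·27/8 + 106700/127971·24389/8000 + (-4325/14219)·29791/3375 = -9945929/30713040 ≠ 1/4 ⇒ order 3.
b·(c∘Ac): 106700/127971·87/160 + (-4325/14219)·124/125 = 258727/1706280 ≠ 1/8
b·Ac²: 106700/127971·9/16 + (-4325/14219)·273/500 = 43073/142190 ≠ 1/12
b·A²c: (-4325/14219)·9/10 = -7785/28438 ≠ 1/24

3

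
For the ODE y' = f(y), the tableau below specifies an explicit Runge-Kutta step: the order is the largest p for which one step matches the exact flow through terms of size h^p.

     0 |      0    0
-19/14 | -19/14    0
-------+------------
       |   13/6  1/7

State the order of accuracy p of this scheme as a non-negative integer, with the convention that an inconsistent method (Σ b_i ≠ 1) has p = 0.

b = (13/6, 1/7)
c = (0, -19/14)
Σ b_i: 13/6·1 + 1/7·1 = 97/42 ≠ 1 ⇒ order 0.

0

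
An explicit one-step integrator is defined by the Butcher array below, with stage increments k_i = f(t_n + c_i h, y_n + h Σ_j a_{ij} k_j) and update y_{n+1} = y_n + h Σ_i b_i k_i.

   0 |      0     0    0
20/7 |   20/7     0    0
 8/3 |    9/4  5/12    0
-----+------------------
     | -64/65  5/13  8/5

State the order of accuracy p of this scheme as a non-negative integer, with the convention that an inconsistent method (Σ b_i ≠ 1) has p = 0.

1

b = (-64/65, 5/13, 8/5)
c = (0, 20/7, 8/3)
Ac = (0, 0, 25/21)
Σ b_i: (-64/65)·1 + 5/13·1 + 8/5·1 = 1 ✓
b·c: 5/13·20/7 + 8/5·8/3 = 7324/1365 ≠ 1/2 ⇒ order 1.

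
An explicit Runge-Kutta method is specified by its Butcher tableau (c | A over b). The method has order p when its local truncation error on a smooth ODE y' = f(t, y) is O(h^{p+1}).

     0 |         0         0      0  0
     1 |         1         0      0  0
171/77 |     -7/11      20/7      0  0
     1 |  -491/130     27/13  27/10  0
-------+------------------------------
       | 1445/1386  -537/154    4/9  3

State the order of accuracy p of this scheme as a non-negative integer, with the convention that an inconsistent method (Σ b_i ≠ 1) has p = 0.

2

b = (1445/1386, -537/154, 4/9, 3)
c = (0, 1, 171/77, 1)
Ac = (0, 0, 20/7, 80811/10010)
Σ b_i: 1445/1386·1 + (-537/154)·1 + 4/9·1 + 3·1 = 1 ✓
b·c: (-537/154)·1 + 4/9·171/77 + 3·1 = 1/2 ✓
b·c²: (-537/154)·1 + 4/9·29241/5929 + 3·1 = 20217/11858 ≠ 1/3 ⇒ order 2.
b·Ac: 4/9·20/7 + 3·80811/10010 = 2296297/90090 ≠ 1/6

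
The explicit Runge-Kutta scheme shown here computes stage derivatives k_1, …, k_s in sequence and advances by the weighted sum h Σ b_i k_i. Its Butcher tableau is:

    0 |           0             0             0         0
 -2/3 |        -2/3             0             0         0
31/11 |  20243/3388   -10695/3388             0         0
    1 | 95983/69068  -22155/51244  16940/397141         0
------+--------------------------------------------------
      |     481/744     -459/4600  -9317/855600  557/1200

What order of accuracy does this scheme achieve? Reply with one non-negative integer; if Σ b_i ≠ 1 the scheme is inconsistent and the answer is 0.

b = (481/744, -459/4600, -9317/855600, 557/1200)
c = (0, -2/3, 31/11, 1)
Ac = (0, 0, 3565/1694, 455/1114)
Σ b_i: 481/744·1 + (-459/4600)·1 + (-9317/855600)·1 + 557/1200·1 = 1 ✓
b·c: (-459/4600)·(-2/3) + (-9317/855600)·31/11 + 557/1200·1 = 1/2 ✓
b·c²: (-459/4600)·4/9 + (-9317/855600)·961/121 + 557/1200·1 = 1/3 ✓
b·Ac: (-9317/855600)·3565/1694 + 557/1200·455/1114 = 1/6 ✓
b·c³: (-459/4600)·(-8/27) + (-9317/855600)·29791/1331 + 557/1200·1 = 1/4 ✓
b·(c∘Ac): (-9317/855600)·110515/18634 + 557/1200·455/1114 = 1/8 ✓
b·Ac²: (-9317/855600)·(-3565/2541) + 557/1200·245/1671 = 1/12 ✓
b·A²c: 557/1200·50/557 = 1/24 ✓; 4 stages ⇒ order 4.

4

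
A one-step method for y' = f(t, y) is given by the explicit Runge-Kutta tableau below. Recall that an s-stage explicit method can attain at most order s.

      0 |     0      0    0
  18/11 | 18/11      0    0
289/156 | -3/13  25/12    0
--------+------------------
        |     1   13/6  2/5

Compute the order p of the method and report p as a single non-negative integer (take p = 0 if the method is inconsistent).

b = (1, 13/6, 2/5)
c = (0, 18/11, 289/156)
Ac = (0, 0, 75/22)
Σ b_i: 1·1 + 13/6·1 + 2/5·1 = 107/30 ≠ 1 ⇒ order 0.

0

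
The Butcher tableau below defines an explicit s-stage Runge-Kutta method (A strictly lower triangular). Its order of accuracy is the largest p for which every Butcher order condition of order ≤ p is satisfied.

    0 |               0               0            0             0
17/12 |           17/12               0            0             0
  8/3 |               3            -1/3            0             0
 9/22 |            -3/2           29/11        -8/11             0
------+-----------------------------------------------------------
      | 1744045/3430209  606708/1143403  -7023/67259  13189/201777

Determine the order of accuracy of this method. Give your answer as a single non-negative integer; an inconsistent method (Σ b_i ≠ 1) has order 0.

b = (1744045/3430209, 606708/1143403, -7023/67259, 13189/201777)
c = (0, 17/12, 8/3, 9/22)
Ac = (0, 0, -17/36, 79/44)
Σ b_i: 1744045/3430209·1 + 606708/1143403·1 + (-7023/67259)·1 + 13189/201777·1 = 1 ✓
b·c: 606708/1143403·17/12 + (-7023/67259)·8/3 + 13189/201777·9/22 = 1/2 ✓
b·c²: 606708/1143403·289/144 + (-7023/67259)·64/9 + 13189/201777·81/484 = 1/3 ✓
b·Ac: (-7023/67259)·(-17/36) + 13189/201777·79/44 = 1/6 ✓
b·c³: 606708/1143403·4913/1728 + (-7023/67259)·512/27 + 13189/201777·729/10648 = -49748365/106538256 ≠ 1/4 ⇒ order 3.
b·(c∘Ac): (-7023/67259)·(-34/27) + 13189/201777·711/968 = 869249/4842648 ≠ 1/8
b·Ac²: (-7023/67259)·(-289/432) + 13189/201777·21/176 = 376043/4842648 ≠ 1/12
b·A²c: 13189/201777·34/99 = 40766/1815993 ≠ 1/24

3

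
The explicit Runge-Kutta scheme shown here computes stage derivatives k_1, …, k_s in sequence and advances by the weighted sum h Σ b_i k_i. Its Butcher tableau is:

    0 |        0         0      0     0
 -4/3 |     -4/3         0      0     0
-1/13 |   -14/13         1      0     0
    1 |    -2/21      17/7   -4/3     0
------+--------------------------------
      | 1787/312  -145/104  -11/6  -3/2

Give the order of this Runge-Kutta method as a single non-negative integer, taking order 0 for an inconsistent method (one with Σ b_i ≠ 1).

2

b = (1787/312, -145/104, -11/6, -3/2)
c = (0, -4/3, -1/13, 1)
Ac = (0, 0, -4/3, -856/273)
Σ b_i: 1787/312·1 + (-145/104)·1 + (-11/6)·1 + (-3/2)·1 = 1 ✓
b·c: (-145/104)·(-4/3) + (-11/6)·(-1/13) + (-3/2)·1 = 1/2 ✓
b·c²: (-145/104)·16/9 + (-11/6)·1/169 + (-3/2)·1 = -6068/1521 ≠ 1/3 ⇒ order 2.
b·Ac: (-11/6)·(-4/3) + (-3/2)·(-856/273) = 5854/819 ≠ 1/6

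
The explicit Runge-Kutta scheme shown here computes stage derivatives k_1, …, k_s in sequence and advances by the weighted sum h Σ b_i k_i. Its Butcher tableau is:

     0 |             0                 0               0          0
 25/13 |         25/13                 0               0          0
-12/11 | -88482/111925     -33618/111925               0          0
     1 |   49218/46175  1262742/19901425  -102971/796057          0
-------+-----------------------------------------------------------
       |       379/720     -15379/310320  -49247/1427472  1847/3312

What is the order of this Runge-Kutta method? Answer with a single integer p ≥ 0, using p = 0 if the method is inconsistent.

b = (379/720, -15379/310320, -49247/1427472, 1847/3312)
c = (0, 25/13, -12/11, 1)
Ac = (0, 0, -2586/4477, 486/1847)
Σ b_i: 379/720·1 + (-15379/310320)·1 + (-49247/1427472)·1 + 1847/3312·1 = 1 ✓
b·c: (-15379/310320)·25/13 + (-49247/1427472)·(-12/11) + 1847/3312·1 = 1/2 ✓
b·c²: (-15379/310320)·625/169 + (-49247/1427472)·144/121 + 1847/3312·1 = 1/3 ✓
b·Ac: (-49247/1427472)·(-2586/4477) + 1847/3312·486/1847 = 1/6 ✓
b·c³: (-15379/310320)·15625/2197 + (-49247/1427472)·(-1728/1331) + 1847/3312·1 = 1/4 ✓
b·(c∘Ac): (-49247/1427472)·31032/49247 + 1847/3312·486/1847 = 1/8 ✓
b·Ac²: (-49247/1427472)·(-64650/58201) + 1847/3312·1938/24011 = 1/12 ✓
b·A²c: 1847/3312·138/1847 = 1/24 ✓; 4 stages ⇒ order 4.

4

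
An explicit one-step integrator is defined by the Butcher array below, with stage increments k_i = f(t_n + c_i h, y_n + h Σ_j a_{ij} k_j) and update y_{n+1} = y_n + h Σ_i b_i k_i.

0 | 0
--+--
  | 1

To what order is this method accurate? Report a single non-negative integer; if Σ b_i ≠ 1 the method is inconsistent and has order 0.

1

b = (1)
c = (0)
Σ b_i: 1·1 = 1 ✓; 1 stage ⇒ order 1.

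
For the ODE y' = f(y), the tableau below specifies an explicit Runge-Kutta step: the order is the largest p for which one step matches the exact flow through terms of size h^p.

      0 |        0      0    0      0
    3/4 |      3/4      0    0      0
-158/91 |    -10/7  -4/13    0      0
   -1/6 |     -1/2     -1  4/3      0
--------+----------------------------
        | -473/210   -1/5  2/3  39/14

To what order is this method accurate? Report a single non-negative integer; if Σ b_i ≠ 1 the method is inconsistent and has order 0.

1

b = (-473/210, -1/5, 2/3, 39/14)
c = (0, 3/4, -158/91, -1/6)
Ac = (0, 0, -3/13, -3347/1092)
Σ b_i: (-473/210)·1 + (-1/5)·1 + 2/3·1 + 39/14·1 = 1 ✓
b·c: (-1/5)·3/4 + 2/3·(-158/91) + 39/14·(-1/6) = -691/390 ≠ 1/2 ⇒ order 1.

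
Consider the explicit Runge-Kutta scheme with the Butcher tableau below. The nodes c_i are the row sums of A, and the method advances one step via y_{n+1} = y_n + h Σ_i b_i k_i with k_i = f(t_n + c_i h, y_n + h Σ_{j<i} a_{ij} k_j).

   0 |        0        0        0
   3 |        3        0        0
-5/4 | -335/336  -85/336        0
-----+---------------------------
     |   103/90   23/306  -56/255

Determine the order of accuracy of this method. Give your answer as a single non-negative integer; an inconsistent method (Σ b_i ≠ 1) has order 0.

b = (103/90, 23/306, -56/255)
c = (0, 3, -5/4)
Ac = (0, 0, -85/112)
Σ b_i: 103/90·1 + 23/306·1 + (-56/255)·1 = 1 ✓
b·c: 23/306·3 + (-56/255)·(-5/4) = 1/2 ✓
b·c²: 23/306·9 + (-56/255)·25/16 = 1/3 ✓
b·Ac: (-56/255)·(-85/112) = 1/6 ✓; 3 stages ⇒ order 3.

3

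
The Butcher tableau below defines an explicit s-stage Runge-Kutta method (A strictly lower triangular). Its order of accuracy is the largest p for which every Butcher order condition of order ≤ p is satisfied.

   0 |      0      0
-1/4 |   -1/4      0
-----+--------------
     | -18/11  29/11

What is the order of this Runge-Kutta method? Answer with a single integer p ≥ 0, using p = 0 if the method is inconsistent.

1

b = (-18/11, 29/11)
c = (0, -1/4)
Σ b_i: (-18/11)·1 + 29/11·1 = 1 ✓
b·c: 29/11·(-1/4) = -29/44 ≠ 1/2 ⇒ order 1.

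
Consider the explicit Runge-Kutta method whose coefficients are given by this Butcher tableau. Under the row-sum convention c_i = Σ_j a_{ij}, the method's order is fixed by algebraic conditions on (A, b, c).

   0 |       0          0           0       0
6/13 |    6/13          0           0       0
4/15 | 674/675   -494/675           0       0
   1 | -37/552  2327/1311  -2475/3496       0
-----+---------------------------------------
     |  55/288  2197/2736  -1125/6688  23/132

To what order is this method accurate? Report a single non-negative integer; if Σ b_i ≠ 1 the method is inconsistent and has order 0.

4

b = (55/288, 2197/2736, -1125/6688, 23/132)
c = (0, 6/13, 4/15, 1)
Ac = (0, 0, -76/225, 29/46)
Σ b_i: 55/288·1 + 2197/2736·1 + (-1125/6688)·1 + 23/132·1 = 1 ✓
b·c: 2197/2736·6/13 + (-1125/6688)·4/15 + 23/132·1 = 1/2 ✓
b·c²: 2197/2736·36/169 + (-1125/6688)·16/225 + 23/132·1 = 1/3 ✓
b·Ac: (-1125/6688)·(-76/225) + 23/132·29/46 = 1/6 ✓
b·c³: 2197/2736·216/2197 + (-1125/6688)·64/3375 + 23/132·1 = 1/4 ✓
b·(c∘Ac): (-1125/6688)·(-304/3375) + 23/132·29/46 = 1/8 ✓
b·Ac²: (-1125/6688)·(-152/975) + 23/132·98/299 = 1/12 ✓
b·A²c: 23/132·11/46 = 1/24 ✓; 4 stages ⇒ order 4.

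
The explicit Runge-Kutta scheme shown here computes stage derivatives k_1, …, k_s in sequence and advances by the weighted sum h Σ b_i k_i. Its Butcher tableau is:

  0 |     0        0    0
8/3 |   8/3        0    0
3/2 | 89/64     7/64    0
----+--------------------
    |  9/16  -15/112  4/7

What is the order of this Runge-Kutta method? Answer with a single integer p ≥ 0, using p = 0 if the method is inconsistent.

3

b = (9/16, -15/112, 4/7)
c = (0, 8/3, 3/2)
Ac = (0, 0, 7/24)
Σ b_i: 9/16·1 + (-15/112)·1 + 4/7·1 = 1 ✓
b·c: (-15/112)·8/3 + 4/7·3/2 = 1/2 ✓
b·c²: (-15/112)·64/9 + 4/7·9/4 = 1/3 ✓
b·Ac: 4/7·7/24 = 1/6 ✓; 3 stages ⇒ order 3.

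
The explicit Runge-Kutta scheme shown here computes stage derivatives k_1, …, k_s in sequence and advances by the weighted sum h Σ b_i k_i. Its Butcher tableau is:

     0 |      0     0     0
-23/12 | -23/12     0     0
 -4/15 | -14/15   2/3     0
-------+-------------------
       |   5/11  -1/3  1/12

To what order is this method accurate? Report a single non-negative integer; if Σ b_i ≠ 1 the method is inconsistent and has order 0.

0

b = (5/11, -1/3, 1/12)
c = (0, -23/12, -4/15)
Ac = (0, 0, -23/18)
Σ b_i: 5/11·1 + (-1/3)·1 + 1/12·1 = 9/44 ≠ 1 ⇒ order 0.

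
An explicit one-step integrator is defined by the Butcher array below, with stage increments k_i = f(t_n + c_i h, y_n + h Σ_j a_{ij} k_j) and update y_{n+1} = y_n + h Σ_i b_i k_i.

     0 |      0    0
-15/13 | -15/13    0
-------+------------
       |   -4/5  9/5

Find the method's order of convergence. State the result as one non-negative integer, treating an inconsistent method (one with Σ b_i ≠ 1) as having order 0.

b = (-4/5, 9/5)
c = (0, -15/13)
Σ b_i: (-4/5)·1 + 9/5·1 = 1 ✓
b·c: 9/5·(-15/13) = -27/13 ≠ 1/2 ⇒ order 1.

1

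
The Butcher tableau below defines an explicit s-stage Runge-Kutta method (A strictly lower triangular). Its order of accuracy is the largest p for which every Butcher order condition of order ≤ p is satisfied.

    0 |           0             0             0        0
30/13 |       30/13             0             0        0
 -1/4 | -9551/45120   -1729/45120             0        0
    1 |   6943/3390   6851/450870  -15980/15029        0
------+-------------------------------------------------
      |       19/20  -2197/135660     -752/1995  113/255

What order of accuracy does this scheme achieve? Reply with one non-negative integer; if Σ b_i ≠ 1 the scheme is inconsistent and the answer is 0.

4

b = (19/20, -2197/135660, -752/1995, 113/255)
c = (0, 30/13, -1/4, 1)
Ac = (0, 0, -133/1504, 34/113)
Σ b_i: 19/20·1 + (-2197/135660)·1 + (-752/1995)·1 + 113/255·1 = 1 ✓
b·c: (-2197/135660)·30/13 + (-752/1995)·(-1/4) + 113/255·1 = 1/2 ✓
b·c²: (-2197/135660)·900/169 + (-752/1995)·1/16 + 113/255·1 = 1/3 ✓
b·Ac: (-752/1995)·(-133/1504) + 113/255·34/113 = 1/6 ✓
b·c³: (-2197/135660)·27000/2197 + (-752/1995)·(-1/64) + 113/255·1 = 1/4 ✓
b·(c∘Ac): (-752/1995)·133/6016 + 113/255·34/113 = 1/8 ✓
b·Ac²: (-752/1995)·(-1995/9776) + 113/255·85/5876 = 1/12 ✓
b·A²c: 113/255·85/904 = 1/24 ✓; 4 stages ⇒ order 4.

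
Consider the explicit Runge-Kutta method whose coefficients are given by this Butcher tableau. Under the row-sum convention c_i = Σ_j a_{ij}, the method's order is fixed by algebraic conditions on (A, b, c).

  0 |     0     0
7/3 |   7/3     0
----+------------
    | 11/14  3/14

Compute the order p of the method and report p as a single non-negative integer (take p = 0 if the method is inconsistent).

b = (11/14, 3/14)
c = (0, 7/3)
Σ b_i: 11/14·1 + 3/14·1 = 1 ✓
b·c: 3/14·7/3 = 1/2 ✓; 2 stages ⇒ order 2.

2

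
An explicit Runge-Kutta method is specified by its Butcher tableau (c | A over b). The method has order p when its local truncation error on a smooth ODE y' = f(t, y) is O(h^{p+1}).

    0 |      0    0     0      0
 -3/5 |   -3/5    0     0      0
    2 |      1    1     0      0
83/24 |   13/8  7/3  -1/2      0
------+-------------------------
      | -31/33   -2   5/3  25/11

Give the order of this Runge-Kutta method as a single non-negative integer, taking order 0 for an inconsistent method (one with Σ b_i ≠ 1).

1

b = (-31/33, -2, 5/3, 25/11)
c = (0, -3/5, 2, 83/24)
Ac = (0, 0, -3/5, -12/5)
Σ b_i: (-31/33)·1 + (-2)·1 + 5/3·1 + 25/11·1 = 1 ✓
b·c: (-2)·(-3/5) + 5/3·2 + 25/11·83/24 = 5453/440 ≠ 1/2 ⇒ order 1.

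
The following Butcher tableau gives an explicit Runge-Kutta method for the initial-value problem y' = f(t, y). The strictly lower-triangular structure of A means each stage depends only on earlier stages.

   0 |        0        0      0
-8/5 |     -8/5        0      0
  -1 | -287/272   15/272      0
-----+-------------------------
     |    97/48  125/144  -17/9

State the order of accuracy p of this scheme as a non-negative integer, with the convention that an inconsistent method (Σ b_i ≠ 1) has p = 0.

b = (97/48, 125/144, -17/9)
c = (0, -8/5, -1)
Ac = (0, 0, -3/34)
Σ b_i: 97/48·1 + 125/144·1 + (-17/9)·1 = 1 ✓
b·c: 125/144·(-8/5) + (-17/9)·(-1) = 1/2 ✓
b·c²: 125/144·64/25 + (-17/9)·1 = 1/3 ✓
b·Ac: (-17/9)·(-3/34) = 1/6 ✓; 3 stages ⇒ order 3.

3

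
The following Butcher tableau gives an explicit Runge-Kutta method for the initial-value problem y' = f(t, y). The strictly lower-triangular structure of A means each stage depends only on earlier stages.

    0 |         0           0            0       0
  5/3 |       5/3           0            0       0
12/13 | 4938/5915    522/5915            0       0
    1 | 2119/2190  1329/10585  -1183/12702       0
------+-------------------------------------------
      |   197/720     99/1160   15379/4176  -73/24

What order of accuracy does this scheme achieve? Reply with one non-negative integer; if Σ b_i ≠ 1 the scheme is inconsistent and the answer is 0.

b = (197/720, 99/1160, 15379/4176, -73/24)
c = (0, 5/3, 12/13, 1)
Ac = (0, 0, 174/1183, 9/73)
Σ b_i: 197/720·1 + 99/1160·1 + 15379/4176·1 + (-73/24)·1 = 1 ✓
b·c: 99/1160·5/3 + 15379/4176·12/13 + (-73/24)·1 = 1/2 ✓
b·c²: 99/1160·25/9 + 15379/4176·144/169 + (-73/24)·1 = 1/3 ✓
b·Ac: 15379/4176·174/1183 + (-73/24)·9/73 = 1/6 ✓
b·c³: 99/1160·125/27 + 15379/4176·1728/2197 + (-73/24)·1 = 1/4 ✓
b·(c∘Ac): 15379/4176·2088/15379 + (-73/24)·9/73 = 1/8 ✓
b·Ac²: 15379/4176·290/1183 + (-73/24)·59/219 = 1/12 ✓
b·A²c: (-73/24)·(-1/73) = 1/24 ✓; 4 stages ⇒ order 4.

4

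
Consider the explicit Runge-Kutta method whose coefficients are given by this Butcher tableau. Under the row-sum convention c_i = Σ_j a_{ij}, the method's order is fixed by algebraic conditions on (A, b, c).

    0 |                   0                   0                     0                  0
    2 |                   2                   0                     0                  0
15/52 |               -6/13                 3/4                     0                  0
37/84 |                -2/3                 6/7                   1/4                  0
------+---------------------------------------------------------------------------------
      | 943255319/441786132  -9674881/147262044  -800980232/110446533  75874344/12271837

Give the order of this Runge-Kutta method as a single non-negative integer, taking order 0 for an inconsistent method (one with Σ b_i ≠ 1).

b = (943255319/441786132, -9674881/147262044, -800980232/110446533, 75874344/12271837)
c = (0, 2, 15/52, 37/84)
Ac = (0, 0, 3/2, 2601/1456)
Σ b_i: 943255319/441786132·1 + (-9674881/147262044)·1 + (-800980232/110446533)·1 + 75874344/12271837·1 = 1 ✓
b·c: (-9674881/147262044)·2 + (-800980232/110446533)·15/52 + 75874344/12271837·37/84 = 1/2 ✓
b·c²: (-9674881/147262044)·4 + (-800980232/110446533)·225/2704 + 75874344/12271837·1369/7056 = 1/3 ✓
b·Ac: (-800980232/110446533)·3/2 + 75874344/12271837·2601/1456 = 1/6 ✓
b·c³: (-9674881/147262044)·8 + (-800980232/110446533)·3375/140608 + 75874344/12271837·50653/592704 = -983660503/5743219716 ≠ 1/4 ⇒ order 3.
b·(c∘Ac): (-800980232/110446533)·45/104 + 75874344/12271837·32079/40768 = 169554911/98174696 ≠ 1/8
b·Ac²: (-800980232/110446533)·3 + 75874344/12271837·261159/75712 = -1645620757/3828813144 ≠ 1/12
b·A²c: 75874344/12271837·3/8 = 28452879/12271837 ≠ 1/24

3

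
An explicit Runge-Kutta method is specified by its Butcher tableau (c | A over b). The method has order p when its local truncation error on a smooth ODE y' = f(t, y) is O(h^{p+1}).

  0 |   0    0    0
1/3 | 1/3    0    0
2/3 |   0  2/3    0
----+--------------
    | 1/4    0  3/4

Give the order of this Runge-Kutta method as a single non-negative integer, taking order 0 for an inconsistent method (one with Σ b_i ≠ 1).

3

b = (1/4, 0, 3/4)
c = (0, 1/3, 2/3)
Ac = (0, 0, 2/9)
Σ b_i: 1/4·1 + 3/4·1 = 1 ✓
b·c: 3/4·2/3 = 1/2 ✓
b·c²: 3/4·4/9 = 1/3 ✓
b·Ac: 3/4·2/9 = 1/6 ✓; 3 stages ⇒ order 3.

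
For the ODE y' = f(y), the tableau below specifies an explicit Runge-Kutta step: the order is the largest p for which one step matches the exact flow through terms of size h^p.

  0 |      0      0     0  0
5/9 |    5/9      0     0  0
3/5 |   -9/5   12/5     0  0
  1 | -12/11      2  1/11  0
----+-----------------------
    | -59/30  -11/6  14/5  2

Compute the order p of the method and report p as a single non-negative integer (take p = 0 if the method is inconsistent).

1

b = (-59/30, -11/6, 14/5, 2)
c = (0, 5/9, 3/5, 1)
Ac = (0, 0, 4/3, 577/495)
Σ b_i: (-59/30)·1 + (-11/6)·1 + 14/5·1 + 2·1 = 1 ✓
b·c: (-11/6)·5/9 + 14/5·3/5 + 2·1 = 3593/1350 ≠ 1/2 ⇒ order 1.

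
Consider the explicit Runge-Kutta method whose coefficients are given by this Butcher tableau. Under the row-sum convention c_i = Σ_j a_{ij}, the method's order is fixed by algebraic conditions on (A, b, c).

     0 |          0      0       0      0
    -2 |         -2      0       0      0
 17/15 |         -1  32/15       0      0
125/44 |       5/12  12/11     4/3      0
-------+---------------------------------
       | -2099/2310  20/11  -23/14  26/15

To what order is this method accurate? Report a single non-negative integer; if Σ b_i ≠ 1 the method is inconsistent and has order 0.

b = (-2099/2310, 20/11, -23/14, 26/15)
c = (0, -2, 17/15, 125/44)
Ac = (0, 0, -64/15, -332/495)
Σ b_i: (-2099/2310)·1 + 20/11·1 + (-23/14)·1 + 26/15·1 = 1 ✓
b·c: 20/11·(-2) + (-23/14)·17/15 + 26/15·125/44 = -221/385 ≠ 1/2 ⇒ order 1.

1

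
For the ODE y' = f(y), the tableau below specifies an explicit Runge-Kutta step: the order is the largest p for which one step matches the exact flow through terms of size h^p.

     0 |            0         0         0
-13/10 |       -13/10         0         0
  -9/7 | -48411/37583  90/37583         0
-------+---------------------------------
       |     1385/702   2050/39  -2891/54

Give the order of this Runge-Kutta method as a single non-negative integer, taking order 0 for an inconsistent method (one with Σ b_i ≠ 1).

3

b = (1385/702, 2050/39, -2891/54)
c = (0, -13/10, -9/7)
Ac = (0, 0, -9/2891)
Σ b_i: 1385/702·1 + 2050/39·1 + (-2891/54)·1 = 1 ✓
b·c: 2050/39·(-13/10) + (-2891/54)·(-9/7) = 1/2 ✓
b·c²: 2050/39·169/100 + (-2891/54)·81/49 = 1/3 ✓
b·Ac: (-2891/54)·(-9/2891) = 1/6 ✓; 3 stages ⇒ order 3.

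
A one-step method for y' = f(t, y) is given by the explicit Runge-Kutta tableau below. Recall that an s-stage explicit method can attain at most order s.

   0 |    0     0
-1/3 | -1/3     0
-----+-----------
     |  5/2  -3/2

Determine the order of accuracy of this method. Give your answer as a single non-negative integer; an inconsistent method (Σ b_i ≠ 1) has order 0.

2

b = (5/2, -3/2)
c = (0, -1/3)
Σ b_i: 5/2·1 + (-3/2)·1 = 1 ✓
b·c: (-3/2)·(-1/3) = 1/2 ✓; 2 stages ⇒ order 2.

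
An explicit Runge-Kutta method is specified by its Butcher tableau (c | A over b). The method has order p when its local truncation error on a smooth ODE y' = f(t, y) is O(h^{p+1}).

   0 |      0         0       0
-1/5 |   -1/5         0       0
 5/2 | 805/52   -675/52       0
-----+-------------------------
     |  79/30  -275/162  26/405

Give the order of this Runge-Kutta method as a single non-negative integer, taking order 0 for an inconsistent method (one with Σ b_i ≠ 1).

3

b = (79/30, -275/162, 26/405)
c = (0, -1/5, 5/2)
Ac = (0, 0, 135/52)
Σ b_i: 79/30·1 + (-275/162)·1 + 26/405·1 = 1 ✓
b·c: (-275/162)·(-1/5) + 26/405·5/2 = 1/2 ✓
b·c²: (-275/162)·1/25 + 26/405·25/4 = 1/3 ✓
b·Ac: 26/405·135/52 = 1/6 ✓; 3 stages ⇒ order 3.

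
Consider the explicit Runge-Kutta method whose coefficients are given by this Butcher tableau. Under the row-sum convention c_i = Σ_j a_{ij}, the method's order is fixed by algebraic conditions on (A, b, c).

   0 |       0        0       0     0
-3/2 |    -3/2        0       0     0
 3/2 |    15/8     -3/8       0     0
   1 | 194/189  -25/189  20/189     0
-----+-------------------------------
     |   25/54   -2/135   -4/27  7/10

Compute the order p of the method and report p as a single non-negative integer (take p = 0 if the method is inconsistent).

b = (25/54, -2/135, -4/27, 7/10)
c = (0, -3/2, 3/2, 1)
Ac = (0, 0, 9/16, 5/14)
Σ b_i: 25/54·1 + (-2/135)·1 + (-4/27)·1 + 7/10·1 = 1 ✓
b·c: (-2/135)·(-3/2) + (-4/27)·3/2 + 7/10·1 = 1/2 ✓
b·c²: (-2/135)·9/4 + (-4/27)·9/4 + 7/10·1 = 1/3 ✓
b·Ac: (-4/27)·9/16 + 7/10·5/14 = 1/6 ✓
b·c³: (-2/135)·(-27/8) + (-4/27)·27/8 + 7/10·1 = 1/4 ✓
b·(c∘Ac): (-4/27)·27/32 + 7/10·5/14 = 1/8 ✓
b·Ac²: (-4/27)·(-27/32) + 7/10·(-5/84) = 1/12 ✓
b·A²c: 7/10·5/84 = 1/24 ✓; 4 stages ⇒ order 4.

4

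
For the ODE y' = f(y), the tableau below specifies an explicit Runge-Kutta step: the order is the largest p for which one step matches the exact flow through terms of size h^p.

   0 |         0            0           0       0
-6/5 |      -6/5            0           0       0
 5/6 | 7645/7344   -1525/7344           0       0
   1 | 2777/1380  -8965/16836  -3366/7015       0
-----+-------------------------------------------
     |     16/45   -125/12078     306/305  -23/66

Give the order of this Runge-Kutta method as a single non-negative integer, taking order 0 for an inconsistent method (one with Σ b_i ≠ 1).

4

b = (16/45, -125/12078, 306/305, -23/66)
c = (0, -6/5, 5/6, 1)
Ac = (0, 0, 305/1224, 11/46)
Σ b_i: 16/45·1 + (-125/12078)·1 + 306/305·1 + (-23/66)·1 = 1 ✓
b·c: (-125/12078)·(-6/5) + 306/305·5/6 + (-23/66)·1 = 1/2 ✓
b·c²: (-125/12078)·36/25 + 306/305·25/36 + (-23/66)·1 = 1/3 ✓
b·Ac: 306/305·305/1224 + (-23/66)·11/46 = 1/6 ✓
b·c³: (-125/12078)·(-216/125) + 306/305·125/216 + (-23/66)·1 = 1/4 ✓
b·(c∘Ac): 306/305·1525/7344 + (-23/66)·11/46 = 1/8 ✓
b·Ac²: 306/305·(-61/204) + (-23/66)·(-11/10) = 1/12 ✓
b·A²c: (-23/66)·(-11/92) = 1/24 ✓; 4 stages ⇒ order 4.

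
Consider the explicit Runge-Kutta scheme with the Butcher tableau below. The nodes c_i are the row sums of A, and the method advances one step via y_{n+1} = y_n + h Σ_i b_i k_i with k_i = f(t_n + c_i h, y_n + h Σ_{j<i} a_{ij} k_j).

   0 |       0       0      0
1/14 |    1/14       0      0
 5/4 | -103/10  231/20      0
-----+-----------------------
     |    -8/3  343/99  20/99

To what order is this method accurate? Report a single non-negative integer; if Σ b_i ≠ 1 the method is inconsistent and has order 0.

b = (-8/3, 343/99, 20/99)
c = (0, 1/14, 5/4)
Ac = (0, 0, 33/40)
Σ b_i: (-8/3)·1 + 343/99·1 + 20/99·1 = 1 ✓
b·c: 343/99·1/14 + 20/99·5/4 = 1/2 ✓
b·c²: 343/99·1/196 + 20/99·25/16 = 1/3 ✓
b·Ac: 20/99·33/40 = 1/6 ✓; 3 stages ⇒ order 3.

3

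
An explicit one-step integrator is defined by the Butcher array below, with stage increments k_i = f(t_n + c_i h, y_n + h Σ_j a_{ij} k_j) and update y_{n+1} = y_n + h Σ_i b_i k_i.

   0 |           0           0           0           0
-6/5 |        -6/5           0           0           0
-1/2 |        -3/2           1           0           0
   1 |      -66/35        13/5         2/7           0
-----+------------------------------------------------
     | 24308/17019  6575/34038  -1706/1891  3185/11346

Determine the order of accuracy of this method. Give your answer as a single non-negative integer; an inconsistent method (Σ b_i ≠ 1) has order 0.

b = (24308/17019, 6575/34038, -1706/1891, 3185/11346)
c = (0, -6/5, -1/2, 1)
Ac = (0, 0, -6/5, -571/175)
Σ b_i: 24308/17019·1 + 6575/34038·1 + (-1706/1891)·1 + 3185/11346·1 = 1 ✓
b·c: 6575/34038·(-6/5) + (-1706/1891)·(-1/2) + 3185/11346·1 = 1/2 ✓
b·c²: 6575/34038·36/25 + (-1706/1891)·1/4 + 3185/11346·1 = 1/3 ✓
b·Ac: (-1706/1891)·(-6/5) + 3185/11346·(-571/175) = 1/6 ✓
b·c³: 6575/34038·(-216/125) + (-1706/1891)·(-1/8) + 3185/11346·1 = 6773/113460 ≠ 1/4 ⇒ order 3.
b·(c∘Ac): (-1706/1891)·3/5 + 3185/11346·(-571/175) = -82669/56730 ≠ 1/8
b·Ac²: (-1706/1891)·36/25 + 3185/11346·6677/1750 = -25877/113460 ≠ 1/12
b·A²c: 3185/11346·(-12/35) = -182/1891 ≠ 1/24

3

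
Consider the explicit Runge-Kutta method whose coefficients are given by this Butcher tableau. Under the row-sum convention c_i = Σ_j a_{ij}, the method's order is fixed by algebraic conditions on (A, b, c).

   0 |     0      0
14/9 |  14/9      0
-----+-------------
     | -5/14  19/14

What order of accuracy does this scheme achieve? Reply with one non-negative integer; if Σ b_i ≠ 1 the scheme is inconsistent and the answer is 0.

b = (-5/14, 19/14)
c = (0, 14/9)
Σ b_i: (-5/14)·1 + 19/14·1 = 1 ✓
b·c: 19/14·14/9 = 19/9 ≠ 1/2 ⇒ order 1.

1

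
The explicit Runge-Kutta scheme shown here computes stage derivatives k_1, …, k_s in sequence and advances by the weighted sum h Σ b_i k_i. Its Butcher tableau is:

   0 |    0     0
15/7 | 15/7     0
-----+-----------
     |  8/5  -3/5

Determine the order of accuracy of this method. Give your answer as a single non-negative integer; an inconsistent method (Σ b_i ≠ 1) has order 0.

b = (8/5, -3/5)
c = (0, 15/7)
Σ b_i: 8/5·1 + (-3/5)·1 = 1 ✓
b·c: (-3/5)·15/7 = -9/7 ≠ 1/2 ⇒ order 1.

1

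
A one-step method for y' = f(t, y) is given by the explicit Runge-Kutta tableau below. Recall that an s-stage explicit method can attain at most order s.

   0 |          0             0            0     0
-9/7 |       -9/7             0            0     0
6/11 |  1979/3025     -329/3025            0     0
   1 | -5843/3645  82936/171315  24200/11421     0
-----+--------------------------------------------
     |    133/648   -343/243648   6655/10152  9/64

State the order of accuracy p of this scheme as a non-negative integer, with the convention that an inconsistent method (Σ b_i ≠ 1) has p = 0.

b = (133/648, -343/243648, 6655/10152, 9/64)
c = (0, -9/7, 6/11, 1)
Ac = (0, 0, 423/3025, 8/15)
Σ b_i: 133/648·1 + (-343/243648)·1 + 6655/10152·1 + 9/64·1 = 1 ✓
b·c: (-343/243648)·(-9/7) + 6655/10152·6/11 + 9/64·1 = 1/2 ✓
b·c²: (-343/243648)·81/49 + 6655/10152·36/121 + 9/64·1 = 1/3 ✓
b·Ac: 6655/10152·423/3025 + 9/64·8/15 = 1/6 ✓
b·c³: (-343/243648)·(-729/343) + 6655/10152·216/1331 + 9/64·1 = 1/4 ✓
b·(c∘Ac): 6655/10152·2538/33275 + 9/64·8/15 = 1/8 ✓
b·Ac²: 6655/10152·(-3807/21175) + 9/64·1352/945 = 1/12 ✓
b·A²c: 9/64·8/27 = 1/24 ✓; 4 stages ⇒ order 4.

4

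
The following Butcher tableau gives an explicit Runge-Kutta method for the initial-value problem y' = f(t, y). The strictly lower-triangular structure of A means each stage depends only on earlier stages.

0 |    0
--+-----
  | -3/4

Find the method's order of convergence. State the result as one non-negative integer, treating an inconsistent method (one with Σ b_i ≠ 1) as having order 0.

0

b = (-3/4)
c = (0)
Σ b_i: (-3/4)·1 = -3/4 ≠ 1 ⇒ order 0.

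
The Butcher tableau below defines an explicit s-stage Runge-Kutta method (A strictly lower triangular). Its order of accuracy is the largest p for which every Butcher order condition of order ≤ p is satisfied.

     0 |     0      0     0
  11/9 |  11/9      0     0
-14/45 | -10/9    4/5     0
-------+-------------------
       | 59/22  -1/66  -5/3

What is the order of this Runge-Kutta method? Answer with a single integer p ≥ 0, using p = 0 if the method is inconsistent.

2

b = (59/22, -1/66, -5/3)
c = (0, 11/9, -14/45)
Ac = (0, 0, 44/45)
Σ b_i: 59/22·1 + (-1/66)·1 + (-5/3)·1 = 1 ✓
b·c: (-1/66)·11/9 + (-5/3)·(-14/45) = 1/2 ✓
b·c²: (-1/66)·121/81 + (-5/3)·196/2025 = -149/810 ≠ 1/3 ⇒ order 2.
b·Ac: (-5/3)·44/45 = -44/27 ≠ 1/6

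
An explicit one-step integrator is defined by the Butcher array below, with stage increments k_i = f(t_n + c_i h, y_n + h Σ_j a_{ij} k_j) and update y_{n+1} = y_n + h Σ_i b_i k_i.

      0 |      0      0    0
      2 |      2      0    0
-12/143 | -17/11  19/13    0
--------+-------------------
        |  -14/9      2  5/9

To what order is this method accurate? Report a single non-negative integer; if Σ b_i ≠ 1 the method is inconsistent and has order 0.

b = (-14/9, 2, 5/9)
c = (0, 2, -12/143)
Ac = (0, 0, 38/13)
Σ b_i: (-14/9)·1 + 2·1 + 5/9·1 = 1 ✓
b·c: 2·2 + 5/9·(-12/143) = 1696/429 ≠ 1/2 ⇒ order 1.

1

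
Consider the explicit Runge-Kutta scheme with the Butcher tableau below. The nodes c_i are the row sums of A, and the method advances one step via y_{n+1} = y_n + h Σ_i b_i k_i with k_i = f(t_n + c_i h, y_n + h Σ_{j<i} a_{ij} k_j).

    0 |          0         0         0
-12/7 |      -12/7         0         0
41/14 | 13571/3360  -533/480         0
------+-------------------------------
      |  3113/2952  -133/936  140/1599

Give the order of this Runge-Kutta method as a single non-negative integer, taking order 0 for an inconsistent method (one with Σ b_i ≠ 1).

b = (3113/2952, -133/936, 140/1599)
c = (0, -12/7, 41/14)
Ac = (0, 0, 533/280)
Σ b_i: 3113/2952·1 + (-133/936)·1 + 140/1599·1 = 1 ✓
b·c: (-133/936)·(-12/7) + 140/1599·41/14 = 1/2 ✓
b·c²: (-133/936)·144/49 + 140/1599·1681/196 = 1/3 ✓
b·Ac: 140/1599·533/280 = 1/6 ✓; 3 stages ⇒ order 3.

3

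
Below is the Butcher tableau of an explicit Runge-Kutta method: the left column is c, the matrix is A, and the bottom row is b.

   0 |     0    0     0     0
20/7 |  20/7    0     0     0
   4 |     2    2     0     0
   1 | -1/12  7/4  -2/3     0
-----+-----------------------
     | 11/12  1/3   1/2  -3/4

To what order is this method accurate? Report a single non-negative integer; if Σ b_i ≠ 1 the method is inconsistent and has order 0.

b = (11/12, 1/3, 1/2, -3/4)
c = (0, 20/7, 4, 1)
Ac = (0, 0, 40/7, 7/3)
Σ b_i: 11/12·1 + 1/3·1 + 1/2·1 + (-3/4)·1 = 1 ✓
b·c: 1/3·20/7 + 1/2·4 + (-3/4)·1 = 185/84 ≠ 1/2 ⇒ order 1.

1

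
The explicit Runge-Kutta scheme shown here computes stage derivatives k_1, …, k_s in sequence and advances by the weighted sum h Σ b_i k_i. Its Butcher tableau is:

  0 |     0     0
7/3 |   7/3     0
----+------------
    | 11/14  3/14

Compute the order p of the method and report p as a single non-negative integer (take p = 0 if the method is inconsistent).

2

b = (11/14, 3/14)
c = (0, 7/3)
Σ b_i: 11/14·1 + 3/14·1 = 1 ✓
b·c: 3/14·7/3 = 1/2 ✓; 2 stages ⇒ order 2.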